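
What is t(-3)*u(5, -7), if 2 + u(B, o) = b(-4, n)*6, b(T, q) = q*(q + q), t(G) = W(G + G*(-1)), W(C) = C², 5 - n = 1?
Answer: 0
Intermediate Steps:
n = 4 (n = 5 - 1*1 = 5 - 1 = 4)
t(G) = 0 (t(G) = (G + G*(-1))² = (G - G)² = 0² = 0)
b(T, q) = 2*q² (b(T, q) = q*(2*q) = 2*q²)
u(B, o) = 190 (u(B, o) = -2 + (2*4²)*6 = -2 + (2*16)*6 = -2 + 32*6 = -2 + 192 = 190)
t(-3)*u(5, -7) = 0*190 = 0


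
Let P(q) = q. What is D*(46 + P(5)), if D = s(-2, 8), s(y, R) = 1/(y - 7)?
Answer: -17/3 ≈ -5.6667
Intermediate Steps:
s(y, R) = 1/(-7 + y)
D = -⅑ (D = 1/(-7 - 2) = 1/(-9) = -⅑ ≈ -0.11111)
D*(46 + P(5)) = -(46 + 5)/9 = -⅑*51 = -17/3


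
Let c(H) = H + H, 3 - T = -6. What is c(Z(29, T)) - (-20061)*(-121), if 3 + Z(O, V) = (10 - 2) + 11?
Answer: -2427349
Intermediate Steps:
T = 9 (T = 3 - 1*(-6) = 3 + 6 = 9)
Z(O, V) = 16 (Z(O, V) = -3 + ((10 - 2) + 11) = -3 + (8 + 11) = -3 + 19 = 16)
c(H) = 2*H
c(Z(29, T)) - (-20061)*(-121) = 2*16 - (-20061)*(-121) = 32 - 1*2427381 = 32 - 2427381 = -2427349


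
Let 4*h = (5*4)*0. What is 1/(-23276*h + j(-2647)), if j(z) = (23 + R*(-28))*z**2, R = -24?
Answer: 1/4869593255 ≈ 2.0536e-10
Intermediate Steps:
h = 0 (h = ((5*4)*0)/4 = (20*0)/4 = (1/4)*0 = 0)
j(z) = 695*z**2 (j(z) = (23 - 24*(-28))*z**2 = (23 + 672)*z**2 = 695*z**2)
1/(-23276*h + j(-2647)) = 1/(-23276*0 + 695*(-2647)**2) = 1/(0 + 695*7006609) = 1/(0 + 4869593255) = 1/4869593255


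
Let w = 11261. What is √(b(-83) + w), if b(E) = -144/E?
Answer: √77588981/83 ≈ 106.13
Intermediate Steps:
√(b(-83) + w) = √(-144/(-83) + 11261) = √(-144*(-1/83) + 11261) = √(144/83 + 11261) = √(934807/83) = √77588981/83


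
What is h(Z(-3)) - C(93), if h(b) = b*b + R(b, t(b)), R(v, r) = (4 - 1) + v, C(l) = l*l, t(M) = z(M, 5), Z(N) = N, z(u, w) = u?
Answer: -8640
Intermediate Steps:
t(M) = M
C(l) = l**2
R(v, r) = 3 + v
h(b) = 3 + b + b**2 (h(b) = b*b + (3 + b) = b**2 + (3 + b) = 3 + b + b**2)
h(Z(-3)) - C(93) = (3 - 3 + (-3)**2) - 1*93**2 = (3 - 3 + 9) - 1*8649 = 9 - 8649 = -8640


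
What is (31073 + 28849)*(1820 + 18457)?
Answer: 1215038394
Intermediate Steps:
(31073 + 28849)*(1820 + 18457) = 59922*20277 = 1215038394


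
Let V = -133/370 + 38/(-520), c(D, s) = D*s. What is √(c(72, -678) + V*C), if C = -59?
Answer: I*√1128821432505/4810 ≈ 220.89*I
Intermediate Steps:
V = -4161/9620 (V = -133*1/370 + 38*(-1/520) = -133/370 - 19/260 = -4161/9620 ≈ -0.43254)
√(c(72, -678) + V*C) = √(72*(-678) - 4161/9620*(-59)) = √(-48816 + 245499/9620) = √(-469364421/9620) = I*√1128821432505/4810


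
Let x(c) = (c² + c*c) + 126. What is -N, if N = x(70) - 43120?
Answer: 33194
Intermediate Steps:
x(c) = 126 + 2*c² (x(c) = (c² + c²) + 126 = 2*c² + 126 = 126 + 2*c²)
N = -33194 (N = (126 + 2*70²) - 43120 = (126 + 2*4900) - 43120 = (126 + 9800) - 43120 = 9926 - 43120 = -33194)
-N = -1*(-33194) = 33194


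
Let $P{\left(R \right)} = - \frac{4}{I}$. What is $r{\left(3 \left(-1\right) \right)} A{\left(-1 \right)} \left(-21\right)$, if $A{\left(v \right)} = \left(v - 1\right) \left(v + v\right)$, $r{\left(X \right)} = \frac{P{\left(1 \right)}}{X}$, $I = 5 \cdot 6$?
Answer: $- \frac{56}{15} \approx -3.7333$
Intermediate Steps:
$I = 30$
$P{\left(R \right)} = - \frac{2}{15}$ ($P{\left(R \right)} = - \frac{4}{30} = \left(-4\right) \frac{1}{30} = - \frac{2}{15}$)
$r{\left(X \right)} = - \frac{2}{15 X}$
$A{\left(v \right)} = 2 v \left(-1 + v\right)$ ($A{\left(v \right)} = \left(v + \left(-4 + 3\right)\right) 2 v = \left(v - 1\right) 2 v = \left(-1 + v\right) 2 v = 2 v \left(-1 + v\right)$)
$r{\left(3 \left(-1\right) \right)} A{\left(-1 \right)} \left(-21\right) = - \frac{2}{15 \cdot 3 \left(-1\right)} 2 \left(-1\right) \left(-1 - 1\right) \left(-21\right) = - \frac{2}{15 \left(-3\right)} 2 \left(-1\right) \left(-2\right) \left(-21\right) = \left(- \frac{2}{15}\right) \left(- \frac{1}{3}\right) 4 \left(-21\right) = \frac{2}{45} \cdot 4 \left(-21\right) = \frac{8}{45} \left(-21\right) = - \frac{56}{15}$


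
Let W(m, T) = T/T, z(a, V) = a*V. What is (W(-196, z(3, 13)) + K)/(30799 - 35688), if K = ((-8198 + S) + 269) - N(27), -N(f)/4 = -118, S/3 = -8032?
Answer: 32496/4889 ≈ 6.6468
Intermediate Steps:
S = -24096 (S = 3*(-8032) = -24096)
N(f) = 472 (N(f) = -4*(-118) = 472)
z(a, V) = V*a
W(m, T) = 1
K = -32497 (K = ((-8198 - 24096) + 269) - 1*472 = (-32294 + 269) - 472 = -32025 - 472 = -32497)
(W(-196, z(3, 13)) + K)/(30799 - 35688) = (1 - 32497)/(30799 - 35688) = -32496/(-4889) = -32496*(-1/4889) = 32496/4889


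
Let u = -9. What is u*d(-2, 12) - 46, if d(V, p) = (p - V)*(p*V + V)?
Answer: 3230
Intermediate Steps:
d(V, p) = (V + V*p)*(p - V) (d(V, p) = (p - V)*(V*p + V) = (p - V)*(V + V*p) = (V + V*p)*(p - V))
u*d(-2, 12) - 46 = -(-18)*(12 + 12**2 - 1*(-2) - 1*(-2)*12) - 46 = -(-18)*(12 + 144 + 2 + 24) - 46 = -(-18)*182 - 46 = -9*(-364) - 46 = 3276 - 46 = 3230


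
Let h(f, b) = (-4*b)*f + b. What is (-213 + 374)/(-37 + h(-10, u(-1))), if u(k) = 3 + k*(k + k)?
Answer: 23/24 ≈ 0.95833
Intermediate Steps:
u(k) = 3 + 2*k² (u(k) = 3 + k*(2*k) = 3 + 2*k²)
h(f, b) = b - 4*b*f (h(f, b) = -4*b*f + b = b - 4*b*f)
(-213 + 374)/(-37 + h(-10, u(-1))) = (-213 + 374)/(-37 + (3 + 2*(-1)²)*(1 - 4*(-10))) = 161/(-37 + (3 + 2*1)*(1 + 40)) = 161/(-37 + (3 + 2)*41) = 161/(-37 + 5*41) = 161/(-37 + 205) = 161/168 = 161*(1/168) = 23/24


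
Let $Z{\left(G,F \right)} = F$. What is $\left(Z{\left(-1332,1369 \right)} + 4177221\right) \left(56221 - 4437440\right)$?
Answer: $-18307317901210$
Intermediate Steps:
$\left(Z{\left(-1332,1369 \right)} + 4177221\right) \left(56221 - 4437440\right) = \left(1369 + 4177221\right) \left(56221 - 4437440\right) = 4178590 \left(-4381219\right) = -18307317901210$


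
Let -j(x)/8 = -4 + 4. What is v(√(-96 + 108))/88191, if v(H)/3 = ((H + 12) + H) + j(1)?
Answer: 4/9799 + 4*√3/29397 ≈ 0.00064388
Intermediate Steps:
j(x) = 0 (j(x) = -8*(-4 + 4) = -8*0 = 0)
v(H) = 36 + 6*H (v(H) = 3*(((H + 12) + H) + 0) = 3*(((12 + H) + H) + 0) = 3*((12 + 2*H) + 0) = 3*(12 + 2*H) = 36 + 6*H)
v(√(-96 + 108))/88191 = (36 + 6*√(-96 + 108))/88191 = (36 + 6*√12)*(1/88191) = (36 + 6*(2*√3))*(1/88191) = (36 + 12*√3)*(1/88191) = 4/9799 + 4*√3/29397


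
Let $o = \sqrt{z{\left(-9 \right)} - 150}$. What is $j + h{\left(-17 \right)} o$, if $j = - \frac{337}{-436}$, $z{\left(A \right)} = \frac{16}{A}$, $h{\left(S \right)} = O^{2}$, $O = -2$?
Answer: $\frac{337}{436} + \frac{4 i \sqrt{1366}}{3} \approx 0.77294 + 49.279 i$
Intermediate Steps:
$h{\left(S \right)} = 4$ ($h{\left(S \right)} = \left(-2\right)^{2} = 4$)
$j = \frac{337}{436}$ ($j = \left(-337\right) \left(- \frac{1}{436}\right) = \frac{337}{436} \approx 0.77294$)
$o = \frac{i \sqrt{1366}}{3}$ ($o = \sqrt{\frac{16}{-9} - 150} = \sqrt{16 \left(- \frac{1}{9}\right) - 150} = \sqrt{- \frac{16}{9} - 150} = \sqrt{- \frac{1366}{9}} = \frac{i \sqrt{1366}}{3} \approx 12.32 i$)
$j + h{\left(-17 \right)} o = \frac{337}{436} + 4 \frac{i \sqrt{1366}}{3} = \frac{337}{436} + \frac{4 i \sqrt{1366}}{3}$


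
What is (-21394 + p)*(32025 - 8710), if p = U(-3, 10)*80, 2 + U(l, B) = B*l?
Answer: -558487510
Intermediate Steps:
U(l, B) = -2 + B*l
p = -2560 (p = (-2 + 10*(-3))*80 = (-2 - 30)*80 = -32*80 = -2560)
(-21394 + p)*(32025 - 8710) = (-21394 - 2560)*(32025 - 8710) = -23954*23315 = -558487510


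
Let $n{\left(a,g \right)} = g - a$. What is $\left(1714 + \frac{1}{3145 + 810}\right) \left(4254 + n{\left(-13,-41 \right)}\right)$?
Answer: $\frac{28647508846}{3955} \approx 7.2434 \cdot 10^{6}$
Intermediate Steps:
$\left(1714 + \frac{1}{3145 + 810}\right) \left(4254 + n{\left(-13,-41 \right)}\right) = \left(1714 + \frac{1}{3145 + 810}\right) \left(4254 - 28\right) = \left(1714 + \frac{1}{3955}\right) \left(4254 + \left(-41 + 13\right)\right) = \left(1714 + \frac{1}{3955}\right) \left(4254 - 28\right) = \frac{6778871}{3955} \cdot 4226 = \frac{28647508846}{3955}$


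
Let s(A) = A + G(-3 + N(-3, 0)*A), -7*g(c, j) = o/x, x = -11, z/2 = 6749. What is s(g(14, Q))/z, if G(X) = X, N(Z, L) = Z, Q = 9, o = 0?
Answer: -3/13498 ≈ -0.00022226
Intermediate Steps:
z = 13498 (z = 2*6749 = 13498)
g(c, j) = 0 (g(c, j) = -0/(-11) = -0*(-1)/11 = -⅐*0 = 0)
s(A) = -3 - 2*A (s(A) = A + (-3 - 3*A) = -3 - 2*A)
s(g(14, Q))/z = (-3 - 2*0)/13498 = (-3 + 0)*(1/13498) = -3*1/13498 = -3/13498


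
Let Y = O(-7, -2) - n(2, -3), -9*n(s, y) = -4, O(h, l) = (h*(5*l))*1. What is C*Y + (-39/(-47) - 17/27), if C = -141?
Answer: -12445252/1269 ≈ -9807.1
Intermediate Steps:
O(h, l) = 5*h*l (O(h, l) = (5*h*l)*1 = 5*h*l)
n(s, y) = 4/9 (n(s, y) = -⅑*(-4) = 4/9)
Y = 626/9 (Y = 5*(-7)*(-2) - 1*4/9 = 70 - 4/9 = 626/9 ≈ 69.556)
C*Y + (-39/(-47) - 17/27) = -141*626/9 + (-39/(-47) - 17/27) = -29422/3 + (-39*(-1/47) - 17*1/27) = -29422/3 + (39/47 - 17/27) = -29422/3 + 254/1269 = -12445252/1269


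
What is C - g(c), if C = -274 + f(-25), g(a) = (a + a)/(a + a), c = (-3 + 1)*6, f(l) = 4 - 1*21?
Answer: -292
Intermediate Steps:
f(l) = -17 (f(l) = 4 - 21 = -17)
c = -12 (c = -2*6 = -12)
g(a) = 1 (g(a) = (2*a)/((2*a)) = (2*a)*(1/(2*a)) = 1)
C = -291 (C = -274 - 17 = -291)
C - g(c) = -291 - 1*1 = -291 - 1 = -292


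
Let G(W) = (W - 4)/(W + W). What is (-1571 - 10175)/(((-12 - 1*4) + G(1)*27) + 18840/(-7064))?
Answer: 2963348/14927 ≈ 198.52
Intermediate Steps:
G(W) = (-4 + W)/(2*W) (G(W) = (-4 + W)/((2*W)) = (-4 + W)*(1/(2*W)) = (-4 + W)/(2*W))
(-1571 - 10175)/(((-12 - 1*4) + G(1)*27) + 18840/(-7064)) = (-1571 - 10175)/(((-12 - 1*4) + ((1/2)*(-4 + 1)/1)*27) + 18840/(-7064)) = -11746/(((-12 - 4) + ((1/2)*1*(-3))*27) + 18840*(-1/7064)) = -11746/((-16 - 3/2*27) - 2355/883) = -11746/((-16 - 81/2) - 2355/883) = -11746/(-113/2 - 2355/883) = -11746/(-104489/1766) = -11746*(-1766/104489) = 2963348/14927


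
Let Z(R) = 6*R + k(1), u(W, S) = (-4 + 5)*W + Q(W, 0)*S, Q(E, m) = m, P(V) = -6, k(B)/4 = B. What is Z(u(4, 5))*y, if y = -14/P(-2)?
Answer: 196/3 ≈ 65.333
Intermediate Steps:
k(B) = 4*B
u(W, S) = W (u(W, S) = (-4 + 5)*W + 0*S = 1*W + 0 = W + 0 = W)
Z(R) = 4 + 6*R (Z(R) = 6*R + 4*1 = 6*R + 4 = 4 + 6*R)
y = 7/3 (y = -14/(-6) = -14*(-1/6) = 7/3 ≈ 2.3333)
Z(u(4, 5))*y = (4 + 6*4)*(7/3) = (4 + 24)*(7/3) = 28*(7/3) = 196/3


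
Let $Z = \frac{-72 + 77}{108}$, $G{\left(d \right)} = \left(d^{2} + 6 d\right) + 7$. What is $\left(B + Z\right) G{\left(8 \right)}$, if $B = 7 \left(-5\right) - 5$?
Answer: $- \frac{513485}{108} \approx -4754.5$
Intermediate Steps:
$G{\left(d \right)} = 7 + d^{2} + 6 d$
$Z = \frac{5}{108}$ ($Z = 5 \cdot \frac{1}{108} = \frac{5}{108} \approx 0.046296$)
$B = -40$ ($B = -35 - 5 = -40$)
$\left(B + Z\right) G{\left(8 \right)} = \left(-40 + \frac{5}{108}\right) \left(7 + 8^{2} + 6 \cdot 8\right) = - \frac{4315 \left(7 + 64 + 48\right)}{108} = \left(- \frac{4315}{108}\right) 119 = - \frac{513485}{108}$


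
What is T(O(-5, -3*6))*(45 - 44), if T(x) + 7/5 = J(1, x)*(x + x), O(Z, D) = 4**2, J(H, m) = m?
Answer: 2553/5 ≈ 510.60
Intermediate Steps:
O(Z, D) = 16
T(x) = -7/5 + 2*x**2 (T(x) = -7/5 + x*(x + x) = -7/5 + x*(2*x) = -7/5 + 2*x**2)
T(O(-5, -3*6))*(45 - 44) = (-7/5 + 2*16**2)*(45 - 44) = (-7/5 + 2*256)*1 = (-7/5 + 512)*1 = (2553/5)*1 = 2553/5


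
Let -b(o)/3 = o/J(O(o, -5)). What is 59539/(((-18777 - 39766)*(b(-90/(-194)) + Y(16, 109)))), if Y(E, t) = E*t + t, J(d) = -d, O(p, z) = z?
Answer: -5775283/10520996702 ≈ -0.00054893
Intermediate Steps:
b(o) = -3*o/5 (b(o) = -3*o/((-1*(-5))) = -3*o/5)
Y(E, t) = t + E*t
59539/(((-18777 - 39766)*(b(-90/(-194)) + Y(16, 109)))) = 59539/(((-18777 - 39766)*(-(-54)/(-194) + 109*(1 + 16)))) = 59539/((-58543*(-(-54)*(-1)/194 + 109*17))) = 59539/((-58543*(-3/5*45/97 + 1853))) = 59539/((-58543*(-27/97 + 1853))) = 59539/((-58543*179714/97)) = 59539/(-10520996702/97) = 59539*(-97/10520996702) = -5775283/10520996702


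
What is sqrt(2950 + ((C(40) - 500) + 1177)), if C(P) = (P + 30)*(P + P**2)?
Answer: sqrt(118427) ≈ 344.13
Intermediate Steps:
C(P) = (30 + P)*(P + P**2)
sqrt(2950 + ((C(40) - 500) + 1177)) = sqrt(2950 + ((40*(30 + 40**2 + 31*40) - 500) + 1177)) = sqrt(2950 + ((40*(30 + 1600 + 1240) - 500) + 1177)) = sqrt(2950 + ((40*2870 - 500) + 1177)) = sqrt(2950 + ((114800 - 500) + 1177)) = sqrt(2950 + (114300 + 1177)) = sqrt(2950 + 115477) = sqrt(118427)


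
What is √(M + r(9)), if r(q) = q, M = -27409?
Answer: 10*I*√274 ≈ 165.53*I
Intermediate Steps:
√(M + r(9)) = √(-27409 + 9) = √(-27400) = 10*I*√274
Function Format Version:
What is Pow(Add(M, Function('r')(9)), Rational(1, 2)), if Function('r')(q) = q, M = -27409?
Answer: Mul(10, I, Pow(274, Rational(1, 2))) ≈ Mul(165.53, I)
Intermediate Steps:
Pow(Add(M, Function('r')(9)), Rational(1, 2)) = Pow(Add(-27409, 9), Rational(1, 2)) = Pow(-27400, Rational(1, 2)) = Mul(10, I, Pow(274, Rational(1, 2)))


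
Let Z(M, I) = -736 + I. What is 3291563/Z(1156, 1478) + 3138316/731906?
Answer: 172245952825/38791018 ≈ 4440.4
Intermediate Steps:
3291563/Z(1156, 1478) + 3138316/731906 = 3291563/(-736 + 1478) + 3138316/731906 = 3291563/742 + 3138316*(1/731906) = 3291563*(1/742) + 1569158/365953 = 3291563/742 + 1569158/365953 = 172245952825/38791018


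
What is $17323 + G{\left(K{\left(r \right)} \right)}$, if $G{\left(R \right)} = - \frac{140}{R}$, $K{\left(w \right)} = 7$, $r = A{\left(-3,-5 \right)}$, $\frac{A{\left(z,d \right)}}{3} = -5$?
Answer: $17303$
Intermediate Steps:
$A{\left(z,d \right)} = -15$ ($A{\left(z,d \right)} = 3 \left(-5\right) = -15$)
$r = -15$
$17323 + G{\left(K{\left(r \right)} \right)} = 17323 - \frac{140}{7} = 17323 - 20 = 17303$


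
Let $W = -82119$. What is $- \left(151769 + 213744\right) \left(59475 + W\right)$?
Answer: $8276676372$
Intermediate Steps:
$- \left(151769 + 213744\right) \left(59475 + W\right) = - \left(151769 + 213744\right) \left(59475 - 82119\right) = - 365513 \left(-22644\right) = \left(-1\right) \left(-8276676372\right) = 8276676372$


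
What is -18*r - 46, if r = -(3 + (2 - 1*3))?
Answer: -10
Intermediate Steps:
r = -2 (r = -(3 + (2 - 3)) = -(3 - 1) = -1*2 = -2)
-18*r - 46 = -18*(-2) - 46 = 36 - 46 = -10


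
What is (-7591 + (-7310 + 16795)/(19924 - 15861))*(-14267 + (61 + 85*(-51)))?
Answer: 571669980668/4063 ≈ 1.4070e+8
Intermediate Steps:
(-7591 + (-7310 + 16795)/(19924 - 15861))*(-14267 + (61 + 85*(-51))) = (-7591 + 9485/4063)*(-14267 + (61 - 4335)) = (-7591 + 9485*(1/4063))*(-14267 - 4274) = (-7591 + 9485/4063)*(-18541) = -30832748/4063*(-18541) = 571669980668/4063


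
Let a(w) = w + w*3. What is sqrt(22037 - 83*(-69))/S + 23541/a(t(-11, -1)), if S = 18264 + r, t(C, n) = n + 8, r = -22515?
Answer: 3363/4 - 2*sqrt(6941)/4251 ≈ 840.71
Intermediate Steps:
t(C, n) = 8 + n
a(w) = 4*w (a(w) = w + 3*w = 4*w)
S = -4251 (S = 18264 - 22515 = -4251)
sqrt(22037 - 83*(-69))/S + 23541/a(t(-11, -1)) = sqrt(22037 - 83*(-69))/(-4251) + 23541/((4*(8 - 1))) = sqrt(22037 + 5727)*(-1/4251) + 23541/((4*7)) = sqrt(27764)*(-1/4251) + 23541/28 = (2*sqrt(6941))*(-1/4251) + 23541*(1/28) = -2*sqrt(6941)/4251 + 3363/4 = 3363/4 - 2*sqrt(6941)/4251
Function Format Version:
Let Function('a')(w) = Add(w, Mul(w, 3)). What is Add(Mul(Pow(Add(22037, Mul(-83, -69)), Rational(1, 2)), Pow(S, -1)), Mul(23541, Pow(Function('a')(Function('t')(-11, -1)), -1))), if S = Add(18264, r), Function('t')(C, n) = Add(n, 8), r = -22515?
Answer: Add(Rational(3363, 4), Mul(Rational(-2, 4251), Pow(6941, Rational(1, 2)))) ≈ 840.71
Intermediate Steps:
Function('t')(C, n) = Add(8, n)
Function('a')(w) = Mul(4, w) (Function('a')(w) = Add(w, Mul(3, w)) = Mul(4, w))
S = -4251 (S = Add(18264, -22515) = -4251)
Add(Mul(Pow(Add(22037, Mul(-83, -69)), Rational(1, 2)), Pow(S, -1)), Mul(23541, Pow(Function('a')(Function('t')(-11, -1)), -1))) = Add(Mul(Pow(Add(22037, Mul(-83, -69)), Rational(1, 2)), Pow(-4251, -1)), Mul(23541, Pow(Mul(4, Add(8, -1)), -1))) = Add(Mul(Pow(Add(22037, 5727), Rational(1, 2)), Rational(-1, 4251)), Mul(23541, Pow(Mul(4, 7), -1))) = Add(Mul(Pow(27764, Rational(1, 2)), Rational(-1, 4251)), Mul(23541, Pow(28, -1))) = Add(Mul(Mul(2, Pow(6941, Rational(1, 2))), Rational(-1, 4251)), Mul(23541, Rational(1, 28))) = Add(Mul(Rational(-2, 4251), Pow(6941, Rational(1, 2))), Rational(3363, 4)) = Add(Rational(3363, 4), Mul(Rational(-2, 4251), Pow(6941, Rational(1, 2))))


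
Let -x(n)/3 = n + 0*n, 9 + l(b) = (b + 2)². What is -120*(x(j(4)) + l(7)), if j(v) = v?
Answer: -7200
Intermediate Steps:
l(b) = -9 + (2 + b)² (l(b) = -9 + (b + 2)² = -9 + (2 + b)²)
x(n) = -3*n (x(n) = -3*(n + 0*n) = -3*(n + 0) = -3*n)
-120*(x(j(4)) + l(7)) = -120*(-3*4 + (-9 + (2 + 7)²)) = -120*(-12 + (-9 + 9²)) = -120*(-12 + (-9 + 81)) = -120*(-12 + 72) = -120*60 = -7200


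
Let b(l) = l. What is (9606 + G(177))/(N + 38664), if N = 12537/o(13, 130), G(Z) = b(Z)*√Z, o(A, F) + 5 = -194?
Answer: 3202/12867 + 59*√177/12867 ≈ 0.30986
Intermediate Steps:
o(A, F) = -199 (o(A, F) = -5 - 194 = -199)
G(Z) = Z^(3/2) (G(Z) = Z*√Z = Z^(3/2))
N = -63 (N = 12537/(-199) = 12537*(-1/199) = -63)
(9606 + G(177))/(N + 38664) = (9606 + 177^(3/2))/(-63 + 38664) = (9606 + 177*√177)/38601 = (9606 + 177*√177)*(1/38601) = 3202/12867 + 59*√177/12867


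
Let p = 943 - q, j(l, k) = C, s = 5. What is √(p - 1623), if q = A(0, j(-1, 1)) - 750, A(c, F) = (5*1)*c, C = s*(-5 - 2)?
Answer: √70 ≈ 8.3666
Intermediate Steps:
C = -35 (C = 5*(-5 - 2) = 5*(-7) = -35)
j(l, k) = -35
A(c, F) = 5*c
q = -750 (q = 5*0 - 750 = 0 - 750 = -750)
p = 1693 (p = 943 - 1*(-750) = 943 + 750 = 1693)
√(p - 1623) = √(1693 - 1623) = √70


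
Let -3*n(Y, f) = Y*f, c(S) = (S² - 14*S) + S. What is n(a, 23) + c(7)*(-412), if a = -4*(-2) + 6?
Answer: 51590/3 ≈ 17197.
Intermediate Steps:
a = 14 (a = 8 + 6 = 14)
c(S) = S² - 13*S
n(Y, f) = -Y*f/3
n(a, 23) + c(7)*(-412) = -⅓*14*23 + (7*(-13 + 7))*(-412) = -322/3 + (7*(-6))*(-412) = -322/3 - 42*(-412) = -322/3 + 17304 = 51590/3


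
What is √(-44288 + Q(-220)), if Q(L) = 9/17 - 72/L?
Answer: 7*I*√790141385/935 ≈ 210.45*I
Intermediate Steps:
Q(L) = 9/17 - 72/L (Q(L) = 9*(1/17) - 72/L = 9/17 - 72/L)
√(-44288 + Q(-220)) = √(-44288 + (9/17 - 72/(-220))) = √(-44288 + (9/17 - 72*(-1/220))) = √(-44288 + (9/17 + 18/55)) = √(-44288 + 801/935) = √(-41408479/935) = 7*I*√790141385/935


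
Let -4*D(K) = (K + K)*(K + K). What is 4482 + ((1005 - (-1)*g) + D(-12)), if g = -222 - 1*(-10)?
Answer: 5131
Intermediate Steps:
g = -212 (g = -222 + 10 = -212)
D(K) = -K² (D(K) = -(K + K)*(K + K)/4 = -2*K*2*K/4 = -K²)
4482 + ((1005 - (-1)*g) + D(-12)) = 4482 + ((1005 - (-1)*(-212)) - 1*(-12)²) = 4482 + ((1005 - 1*212) - 1*144) = 4482 + ((1005 - 212) - 144) = 4482 + (793 - 144) = 4482 + 649 = 5131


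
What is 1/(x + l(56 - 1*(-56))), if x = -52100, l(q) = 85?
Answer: -1/52015 ≈ -1.9225e-5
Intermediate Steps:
1/(x + l(56 - 1*(-56))) = 1/(-52100 + 85) = 1/(-52015) = -1/52015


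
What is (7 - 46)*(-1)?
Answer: 39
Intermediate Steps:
(7 - 46)*(-1) = -39*(-1) = 39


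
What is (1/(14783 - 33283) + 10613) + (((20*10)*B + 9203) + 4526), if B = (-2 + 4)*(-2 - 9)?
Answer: 368926999/18500 ≈ 19942.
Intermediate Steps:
B = -22 (B = 2*(-11) = -22)
(1/(14783 - 33283) + 10613) + (((20*10)*B + 9203) + 4526) = (1/(14783 - 33283) + 10613) + (((20*10)*(-22) + 9203) + 4526) = (1/(-18500) + 10613) + ((200*(-22) + 9203) + 4526) = (-1/18500 + 10613) + ((-4400 + 9203) + 4526) = 196340499/18500 + (4803 + 4526) = 196340499/18500 + 9329 = 368926999/18500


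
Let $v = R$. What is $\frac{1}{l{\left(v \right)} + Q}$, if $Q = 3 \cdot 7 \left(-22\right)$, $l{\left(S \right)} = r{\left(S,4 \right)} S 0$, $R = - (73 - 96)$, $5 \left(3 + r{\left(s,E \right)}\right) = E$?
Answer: $- \frac{1}{462} \approx -0.0021645$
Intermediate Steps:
$r{\left(s,E \right)} = -3 + \frac{E}{5}$
$R = 23$ ($R = - (73 - 96) = \left(-1\right) \left(-23\right) = 23$)
$v = 23$
$l{\left(S \right)} = 0$ ($l{\left(S \right)} = \left(-3 + \frac{1}{5} \cdot 4\right) S 0 = \left(-3 + \frac{4}{5}\right) S 0 = - \frac{11 S}{5} \cdot 0 = 0$)
$Q = -462$ ($Q = 21 \left(-22\right) = -462$)
$\frac{1}{l{\left(v \right)} + Q} = \frac{1}{0 - 462} = \frac{1}{-462} = - \frac{1}{462}$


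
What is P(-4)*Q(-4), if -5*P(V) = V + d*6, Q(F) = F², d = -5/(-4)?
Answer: -56/5 ≈ -11.200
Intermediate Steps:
d = 5/4 (d = -5*(-¼) = 5/4 ≈ 1.2500)
P(V) = -3/2 - V/5 (P(V) = -(V + (5/4)*6)/5 = -(V + 15/2)/5 = -(15/2 + V)/5 = -3/2 - V/5)
P(-4)*Q(-4) = (-3/2 - ⅕*(-4))*(-4)² = (-3/2 + ⅘)*16 = -7/10*16 = -56/5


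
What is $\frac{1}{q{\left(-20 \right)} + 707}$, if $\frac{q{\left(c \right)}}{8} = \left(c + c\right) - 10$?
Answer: $\frac{1}{307} \approx 0.0032573$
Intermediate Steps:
$q{\left(c \right)} = -80 + 16 c$ ($q{\left(c \right)} = 8 \left(\left(c + c\right) - 10\right) = 8 \left(2 c - 10\right) = 8 \left(-10 + 2 c\right) = -80 + 16 c$)
$\frac{1}{q{\left(-20 \right)} + 707} = \frac{1}{\left(-80 + 16 \left(-20\right)\right) + 707} = \frac{1}{\left(-80 - 320\right) + 707} = \frac{1}{-400 + 707} = \frac{1}{307}$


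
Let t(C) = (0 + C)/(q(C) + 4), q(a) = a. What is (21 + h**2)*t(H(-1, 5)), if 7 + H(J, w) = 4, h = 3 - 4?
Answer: -66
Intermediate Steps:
h = -1
H(J, w) = -3 (H(J, w) = -7 + 4 = -3)
t(C) = C/(4 + C) (t(C) = (0 + C)/(C + 4) = C/(4 + C))
(21 + h**2)*t(H(-1, 5)) = (21 + (-1)**2)*(-3/(4 - 3)) = (21 + 1)*(-3/1) = 22*(-3*1) = 22*(-3) = -66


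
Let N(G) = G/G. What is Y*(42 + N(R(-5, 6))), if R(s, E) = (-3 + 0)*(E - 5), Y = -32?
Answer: -1376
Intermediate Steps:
R(s, E) = 15 - 3*E (R(s, E) = -3*(-5 + E) = 15 - 3*E)
N(G) = 1
Y*(42 + N(R(-5, 6))) = -32*(42 + 1) = -32*43 = -1376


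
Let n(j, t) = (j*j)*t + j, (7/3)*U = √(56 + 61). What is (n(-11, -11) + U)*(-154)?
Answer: 206668 - 198*√13 ≈ 2.0595e+5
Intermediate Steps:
U = 9*√13/7 (U = 3*√(56 + 61)/7 = 3*√117/7 = 3*(3*√13)/7 = 9*√13/7 ≈ 4.6357)
n(j, t) = j + t*j² (n(j, t) = j²*t + j = t*j² + j = j + t*j²)
(n(-11, -11) + U)*(-154) = (-11*(1 - 11*(-11)) + 9*√13/7)*(-154) = (-11*(1 + 121) + 9*√13/7)*(-154) = (-11*122 + 9*√13/7)*(-154) = (-1342 + 9*√13/7)*(-154) = 206668 - 198*√13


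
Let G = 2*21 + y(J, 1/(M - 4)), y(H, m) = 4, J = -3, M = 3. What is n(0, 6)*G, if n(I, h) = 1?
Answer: 46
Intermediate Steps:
G = 46 (G = 2*21 + 4 = 42 + 4 = 46)
n(0, 6)*G = 1*46 = 46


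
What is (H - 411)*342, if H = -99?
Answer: -174420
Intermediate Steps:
(H - 411)*342 = (-99 - 411)*342 = -510*342 = -174420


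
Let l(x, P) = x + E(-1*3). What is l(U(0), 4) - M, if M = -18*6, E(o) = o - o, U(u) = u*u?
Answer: 108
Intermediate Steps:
U(u) = u**2
E(o) = 0
l(x, P) = x (l(x, P) = x + 0 = x)
M = -108
l(U(0), 4) - M = 0**2 - 1*(-108) = 0 + 108 = 108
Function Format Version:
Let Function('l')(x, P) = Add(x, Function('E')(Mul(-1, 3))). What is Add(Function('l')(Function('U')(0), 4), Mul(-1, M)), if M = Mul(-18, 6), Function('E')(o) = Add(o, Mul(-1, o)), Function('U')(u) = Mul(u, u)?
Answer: 108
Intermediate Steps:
Function('U')(u) = Pow(u, 2)
Function('E')(o) = 0
Function('l')(x, P) = x (Function('l')(x, P) = Add(x, 0) = x)
M = -108
Add(Function('l')(Function('U')(0), 4), Mul(-1, M)) = Add(Pow(0, 2), Mul(-1, -108)) = Add(0, 108) = 108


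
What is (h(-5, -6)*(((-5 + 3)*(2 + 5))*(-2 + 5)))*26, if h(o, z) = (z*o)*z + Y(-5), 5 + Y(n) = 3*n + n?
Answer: 223860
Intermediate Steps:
Y(n) = -5 + 4*n (Y(n) = -5 + (3*n + n) = -5 + 4*n)
h(o, z) = -25 + o*z**2 (h(o, z) = (z*o)*z + (-5 + 4*(-5)) = (o*z)*z + (-5 - 20) = o*z**2 - 25 = -25 + o*z**2)
(h(-5, -6)*(((-5 + 3)*(2 + 5))*(-2 + 5)))*26 = ((-25 - 5*(-6)**2)*(((-5 + 3)*(2 + 5))*(-2 + 5)))*26 = ((-25 - 5*36)*(-2*7*3))*26 = ((-25 - 180)*(-14*3))*26 = -205*(-42)*26 = 8610*26 = 223860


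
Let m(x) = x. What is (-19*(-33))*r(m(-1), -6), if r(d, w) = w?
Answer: -3762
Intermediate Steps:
(-19*(-33))*r(m(-1), -6) = -19*(-33)*(-6) = 627*(-6) = -3762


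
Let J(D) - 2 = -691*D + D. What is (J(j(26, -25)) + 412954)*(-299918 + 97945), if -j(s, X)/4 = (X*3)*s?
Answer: 1003612723812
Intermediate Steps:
j(s, X) = -12*X*s (j(s, X) = -4*X*3*s = -4*3*X*s = -12*X*s)
J(D) = 2 - 690*D (J(D) = 2 + (-691*D + D) = 2 - 690*D)
(J(j(26, -25)) + 412954)*(-299918 + 97945) = ((2 - (-8280)*(-25)*26) + 412954)*(-299918 + 97945) = ((2 - 690*7800) + 412954)*(-201973) = ((2 - 5382000) + 412954)*(-201973) = (-5381998 + 412954)*(-201973) = -4969044*(-201973) = 1003612723812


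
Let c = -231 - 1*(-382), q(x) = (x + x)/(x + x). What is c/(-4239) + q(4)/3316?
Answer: -496477/14056524 ≈ -0.035320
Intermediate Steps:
q(x) = 1 (q(x) = (2*x)/((2*x)) = (2*x)*(1/(2*x)) = 1)
c = 151 (c = -231 + 382 = 151)
c/(-4239) + q(4)/3316 = 151/(-4239) + 1/3316 = 151*(-1/4239) + 1*(1/3316) = -151/4239 + 1/3316 = -496477/14056524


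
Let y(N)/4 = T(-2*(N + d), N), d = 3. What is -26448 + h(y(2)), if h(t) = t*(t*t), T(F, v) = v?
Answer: -25936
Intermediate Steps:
y(N) = 4*N
h(t) = t³ (h(t) = t*t² = t³)
-26448 + h(y(2)) = -26448 + (4*2)³ = -26448 + 8³ = -26448 + 512 = -25936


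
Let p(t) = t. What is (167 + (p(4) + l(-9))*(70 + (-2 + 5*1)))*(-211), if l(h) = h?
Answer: 41778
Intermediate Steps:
(167 + (p(4) + l(-9))*(70 + (-2 + 5*1)))*(-211) = (167 + (4 - 9)*(70 + (-2 + 5*1)))*(-211) = (167 - 5*(70 + (-2 + 5)))*(-211) = (167 - 5*(70 + 3))*(-211) = (167 - 5*73)*(-211) = (167 - 365)*(-211) = -198*(-211) = 41778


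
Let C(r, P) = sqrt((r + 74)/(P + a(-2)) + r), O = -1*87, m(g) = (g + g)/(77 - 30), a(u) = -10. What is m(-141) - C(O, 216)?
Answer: -6 - I*sqrt(3694610)/206 ≈ -6.0 - 9.3308*I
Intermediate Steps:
m(g) = 2*g/47 (m(g) = (2*g)/47 = (2*g)*(1/47) = 2*g/47)
O = -87
C(r, P) = sqrt(r + (74 + r)/(-10 + P)) (C(r, P) = sqrt((r + 74)/(P - 10) + r) = sqrt((74 + r)/(-10 + P) + r) = sqrt(r + (74 + r)/(-10 + P)))
m(-141) - C(O, 216) = (2/47)*(-141) - sqrt((74 - 87 - 87*(-10 + 216))/(-10 + 216)) = -6 - sqrt((74 - 87 - 87*206)/206) = -6 - sqrt((74 - 87 - 17922)/206) = -6 - sqrt((1/206)*(-17935)) = -6 - sqrt(-17935/206) = -6 - I*sqrt(3694610)/206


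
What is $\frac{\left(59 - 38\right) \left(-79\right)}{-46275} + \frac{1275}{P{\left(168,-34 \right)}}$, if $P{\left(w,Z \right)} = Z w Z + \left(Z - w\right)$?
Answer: $\frac{126952193}{2992542550} \approx 0.042423$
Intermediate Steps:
$P{\left(w,Z \right)} = Z - w + w Z^{2}$ ($P{\left(w,Z \right)} = w Z^{2} + \left(Z - w\right) = Z - w + w Z^{2}$)
$\frac{\left(59 - 38\right) \left(-79\right)}{-46275} + \frac{1275}{P{\left(168,-34 \right)}} = \frac{\left(59 - 38\right) \left(-79\right)}{-46275} + \frac{1275}{-34 - 168 + 168 \left(-34\right)^{2}} = 21 \left(-79\right) \left(- \frac{1}{46275}\right) + \frac{1275}{-34 - 168 + 168 \cdot 1156} = \left(-1659\right) \left(- \frac{1}{46275}\right) + \frac{1275}{-34 - 168 + 194208} = \frac{553}{15425} + \frac{1275}{194006} = \frac{126952193}{2992542550}$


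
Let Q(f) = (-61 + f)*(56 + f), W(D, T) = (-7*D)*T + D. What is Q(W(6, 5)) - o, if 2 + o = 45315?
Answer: -6093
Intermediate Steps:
o = 45313 (o = -2 + 45315 = 45313)
W(D, T) = D - 7*D*T (W(D, T) = -7*D*T + D = D - 7*D*T)
Q(W(6, 5)) - o = (-3416 + (6*(1 - 7*5))**2 - 30*(1 - 7*5)) - 1*45313 = (-3416 + (6*(1 - 35))**2 - 30*(1 - 35)) - 45313 = (-3416 + (6*(-34))**2 - 30*(-34)) - 45313 = (-3416 + (-204)**2 - 5*(-204)) - 45313 = (-3416 + 41616 + 1020) - 45313 = 39220 - 45313 = -6093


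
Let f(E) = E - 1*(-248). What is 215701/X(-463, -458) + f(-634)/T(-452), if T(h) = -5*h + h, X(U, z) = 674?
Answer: 97431811/304648 ≈ 319.82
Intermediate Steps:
f(E) = 248 + E (f(E) = E + 248 = 248 + E)
T(h) = -4*h
215701/X(-463, -458) + f(-634)/T(-452) = 215701/674 + (248 - 634)/((-4*(-452))) = 215701*(1/674) - 386/1808 = 215701/674 - 386*1/1808 = 215701/674 - 193/904 = 97431811/304648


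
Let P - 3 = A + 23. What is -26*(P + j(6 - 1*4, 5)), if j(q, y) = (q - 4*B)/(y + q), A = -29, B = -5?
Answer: -26/7 ≈ -3.7143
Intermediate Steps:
j(q, y) = (20 + q)/(q + y) (j(q, y) = (q - 4*(-5))/(y + q) = (q + 20)/(q + y) = (20 + q)/(q + y))
P = -3 (P = 3 + (-29 + 23) = 3 - 6 = -3)
-26*(P + j(6 - 1*4, 5)) = -26*(-3 + (20 + (6 - 1*4))/((6 - 1*4) + 5)) = -26*(-3 + (20 + (6 - 4))/((6 - 4) + 5)) = -26*(-3 + (20 + 2)/(2 + 5)) = -26*(-3 + 22/7) = -26*⅐ = -26/7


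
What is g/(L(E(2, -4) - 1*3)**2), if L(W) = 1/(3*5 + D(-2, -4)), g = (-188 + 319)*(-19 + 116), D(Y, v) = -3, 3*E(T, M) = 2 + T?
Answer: 1829808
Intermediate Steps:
E(T, M) = 2/3 + T/3 (E(T, M) = (2 + T)/3 = 2/3 + T/3)
g = 12707 (g = 131*97 = 12707)
L(W) = 1/12 (L(W) = 1/(3*5 - 3) = 1/(15 - 3) = 1/12)
g/(L(E(2, -4) - 1*3)**2) = 12707/((1/12)**2) = 12707/(1/144) = 12707*144 = 1829808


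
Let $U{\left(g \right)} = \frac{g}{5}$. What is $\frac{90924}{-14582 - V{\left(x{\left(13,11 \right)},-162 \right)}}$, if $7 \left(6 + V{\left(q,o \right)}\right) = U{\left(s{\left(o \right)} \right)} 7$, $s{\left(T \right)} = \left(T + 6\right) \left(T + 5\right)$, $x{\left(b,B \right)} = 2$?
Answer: $- \frac{113655}{24343} \approx -4.6689$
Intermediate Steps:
$s{\left(T \right)} = \left(5 + T\right) \left(6 + T\right)$ ($s{\left(T \right)} = \left(6 + T\right) \left(5 + T\right) = \left(5 + T\right) \left(6 + T\right)$)
$U{\left(g \right)} = \frac{g}{5}$ ($U{\left(g \right)} = g \frac{1}{5} = \frac{g}{5}$)
$V{\left(q,o \right)} = \frac{o^{2}}{5} + \frac{11 o}{5}$ ($V{\left(q,o \right)} = -6 + \frac{\frac{30 + o^{2} + 11 o}{5} \cdot 7}{7} = -6 + \frac{\left(6 + \frac{o^{2}}{5} + \frac{11 o}{5}\right) 7}{7} = -6 + \frac{42 + \frac{7 o^{2}}{5} + \frac{77 o}{5}}{7} = -6 + \left(6 + \frac{o^{2}}{5} + \frac{11 o}{5}\right) = \frac{o^{2}}{5} + \frac{11 o}{5}$)
$\frac{90924}{-14582 - V{\left(x{\left(13,11 \right)},-162 \right)}} = \frac{90924}{-14582 - \frac{1}{5} \left(-162\right) \left(11 - 162\right)} = \frac{90924}{-14582 - \frac{1}{5} \left(-162\right) \left(-151\right)} = \frac{90924}{-14582 - \frac{24462}{5}} = \frac{90924}{- \frac{97372}{5}} = 90924 \left(- \frac{5}{97372}\right) = - \frac{113655}{24343}$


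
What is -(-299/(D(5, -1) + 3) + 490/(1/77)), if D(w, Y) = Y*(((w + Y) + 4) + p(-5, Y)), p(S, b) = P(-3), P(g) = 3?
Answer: -302139/8 ≈ -37767.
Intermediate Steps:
p(S, b) = 3
D(w, Y) = Y*(7 + Y + w) (D(w, Y) = Y*(((w + Y) + 4) + 3) = Y*(((Y + w) + 4) + 3) = Y*((4 + Y + w) + 3) = Y*(7 + Y + w))
-(-299/(D(5, -1) + 3) + 490/(1/77)) = -(-299/(-(7 - 1 + 5) + 3) + 490/(1/77)) = -(-299/(-1*11 + 3) + 490/(1/77)) = -(-299/(-11 + 3) + 490*77) = -(-299/(1*(-8)) + 37730) = -(-299/(-8) + 37730) = -(-299*(-⅛) + 37730) = -(299/8 + 37730) = -1*302139/8 = -302139/8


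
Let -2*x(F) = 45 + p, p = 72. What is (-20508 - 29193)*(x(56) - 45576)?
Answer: 4536160569/2 ≈ 2.2681e+9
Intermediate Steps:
x(F) = -117/2 (x(F) = -(45 + 72)/2 = -½*117 = -117/2)
(-20508 - 29193)*(x(56) - 45576) = (-20508 - 29193)*(-117/2 - 45576) = -49701*(-91269/2) = 4536160569/2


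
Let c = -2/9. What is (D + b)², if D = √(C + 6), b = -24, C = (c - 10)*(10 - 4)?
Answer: (72 - I*√498)²/9 ≈ 520.67 - 357.05*I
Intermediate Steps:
c = -2/9 (c = -2*⅑ = -2/9 ≈ -0.22222)
C = -184/3 (C = (-2/9 - 10)*(10 - 4) = -92/9*6 = -184/3 ≈ -61.333)
D = I*√498/3 (D = √(-184/3 + 6) = √(-166/3) = I*√498/3 ≈ 7.4386*I)
(D + b)² = (I*√498/3 - 24)² = (-24 + I*√498/3)²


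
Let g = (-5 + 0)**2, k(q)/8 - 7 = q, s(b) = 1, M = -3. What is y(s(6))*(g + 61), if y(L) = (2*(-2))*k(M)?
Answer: -11008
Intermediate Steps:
k(q) = 56 + 8*q
y(L) = -128 (y(L) = (2*(-2))*(56 + 8*(-3)) = -4*(56 - 24) = -4*32 = -128)
g = 25 (g = (-5)**2 = 25)
y(s(6))*(g + 61) = -128*(25 + 61) = -128*86 = -11008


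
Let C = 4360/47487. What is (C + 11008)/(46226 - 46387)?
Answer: -522741256/7645407 ≈ -68.373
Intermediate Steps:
C = 4360/47487 (C = 4360*(1/47487) = 4360/47487 ≈ 0.091815)
(C + 11008)/(46226 - 46387) = (4360/47487 + 11008)/(46226 - 46387) = (522741256/47487)/(-161) = (522741256/47487)*(-1/161) = -522741256/7645407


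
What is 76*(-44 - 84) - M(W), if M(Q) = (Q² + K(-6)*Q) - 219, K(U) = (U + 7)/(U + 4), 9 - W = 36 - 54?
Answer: -20449/2 ≈ -10225.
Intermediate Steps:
W = 27 (W = 9 - (36 - 54) = 9 - 1*(-18) = 9 + 18 = 27)
K(U) = (7 + U)/(4 + U)
M(Q) = -219 + Q² - Q/2 (M(Q) = (Q² + ((7 - 6)/(4 - 6))*Q) - 219 = (Q² + (1/(-2))*Q) - 219 = (Q² + (-½*1)*Q) - 219 = (Q² - Q/2) - 219 = -219 + Q² - Q/2)
76*(-44 - 84) - M(W) = 76*(-44 - 84) - (-219 + 27² - ½*27) = 76*(-128) - (-219 + 729 - 27/2) = -9728 - 1*993/2 = -9728 - 993/2 = -20449/2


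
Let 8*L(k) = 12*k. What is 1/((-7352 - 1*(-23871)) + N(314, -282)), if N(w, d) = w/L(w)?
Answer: 3/49559 ≈ 6.0534e-5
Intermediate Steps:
L(k) = 3*k/2 (L(k) = (12*k)/8 = 3*k/2)
N(w, d) = 2/3 (N(w, d) = w/((3*w/2)) = w*(2/(3*w)) = 2/3)
1/((-7352 - 1*(-23871)) + N(314, -282)) = 1/((-7352 - 1*(-23871)) + 2/3) = 1/((-7352 + 23871) + 2/3) = 1/(16519 + 2/3) = 1/(49559/3) = 3/49559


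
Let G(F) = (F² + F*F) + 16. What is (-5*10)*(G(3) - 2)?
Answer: -1600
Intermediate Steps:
G(F) = 16 + 2*F² (G(F) = (F² + F²) + 16 = 2*F² + 16 = 16 + 2*F²)
(-5*10)*(G(3) - 2) = (-5*10)*((16 + 2*3²) - 2) = -50*((16 + 2*9) - 2) = -50*((16 + 18) - 2) = -50*(34 - 2) = -50*32 = -1600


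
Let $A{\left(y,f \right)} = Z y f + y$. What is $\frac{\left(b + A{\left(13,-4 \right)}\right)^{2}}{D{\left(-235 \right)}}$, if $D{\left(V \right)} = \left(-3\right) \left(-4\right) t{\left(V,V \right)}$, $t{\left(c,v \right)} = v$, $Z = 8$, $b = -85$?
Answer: $- \frac{59536}{705} \approx -84.448$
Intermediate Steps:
$A{\left(y,f \right)} = y + 8 f y$ ($A{\left(y,f \right)} = 8 y f + y = 8 f y + y = y + 8 f y$)
$D{\left(V \right)} = 12 V$ ($D{\left(V \right)} = \left(-3\right) \left(-4\right) V = 12 V$)
$\frac{\left(b + A{\left(13,-4 \right)}\right)^{2}}{D{\left(-235 \right)}} = \frac{\left(-85 + 13 \left(1 + 8 \left(-4\right)\right)\right)^{2}}{12 \left(-235\right)} = \frac{\left(-85 + 13 \left(1 - 32\right)\right)^{2}}{-2820} = \left(-85 + 13 \left(-31\right)\right)^{2} \left(- \frac{1}{2820}\right) = \left(-85 - 403\right)^{2} \left(- \frac{1}{2820}\right) = \left(-488\right)^{2} \left(- \frac{1}{2820}\right) = 238144 \left(- \frac{1}{2820}\right) = - \frac{59536}{705}$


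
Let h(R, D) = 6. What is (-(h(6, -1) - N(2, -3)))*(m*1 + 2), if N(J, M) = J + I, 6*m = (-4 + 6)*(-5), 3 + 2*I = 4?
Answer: -7/6 ≈ -1.1667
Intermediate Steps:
I = ½ (I = -3/2 + (½)*4 = -3/2 + 2 = ½ ≈ 0.50000)
m = -5/3 (m = ((-4 + 6)*(-5))/6 = (2*(-5))/6 = (⅙)*(-10) = -5/3 ≈ -1.6667)
N(J, M) = ½ + J (N(J, M) = J + ½ = ½ + J)
(-(h(6, -1) - N(2, -3)))*(m*1 + 2) = (-(6 - (½ + 2)))*(-5/3*1 + 2) = (-(6 - 1*5/2))*(-5/3 + 2) = -(6 - 5/2)*(⅓) = -1*7/2*(⅓) = -7/2*⅓ = -7/6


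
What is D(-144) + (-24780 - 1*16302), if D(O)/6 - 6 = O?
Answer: -41910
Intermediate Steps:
D(O) = 36 + 6*O
D(-144) + (-24780 - 1*16302) = (36 + 6*(-144)) + (-24780 - 1*16302) = (36 - 864) + (-24780 - 16302) = -828 - 41082 = -41910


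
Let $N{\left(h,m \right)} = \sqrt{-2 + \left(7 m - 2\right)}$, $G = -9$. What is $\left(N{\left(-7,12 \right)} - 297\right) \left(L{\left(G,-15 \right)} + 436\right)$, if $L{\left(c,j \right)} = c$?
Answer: $-126819 + 1708 \sqrt{5} \approx -1.23 \cdot 10^{5}$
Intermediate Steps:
$N{\left(h,m \right)} = \sqrt{-4 + 7 m}$ ($N{\left(h,m \right)} = \sqrt{-2 + \left(-2 + 7 m\right)} = \sqrt{-4 + 7 m}$)
$\left(N{\left(-7,12 \right)} - 297\right) \left(L{\left(G,-15 \right)} + 436\right) = \left(\sqrt{-4 + 7 \cdot 12} - 297\right) \left(-9 + 436\right) = \left(\sqrt{-4 + 84} - 297\right) 427 = \left(\sqrt{80} - 297\right) 427 = \left(4 \sqrt{5} - 297\right) 427 = \left(-297 + 4 \sqrt{5}\right) 427 = -126819 + 1708 \sqrt{5}$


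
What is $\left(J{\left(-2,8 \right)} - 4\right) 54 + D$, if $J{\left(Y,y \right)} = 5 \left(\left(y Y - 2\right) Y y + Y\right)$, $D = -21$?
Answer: $76983$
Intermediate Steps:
$J{\left(Y,y \right)} = 5 Y + 5 Y y \left(-2 + Y y\right)$ ($J{\left(Y,y \right)} = 5 \left(\left(Y y - 2\right) Y y + Y\right) = 5 \left(\left(-2 + Y y\right) Y y + Y\right) = 5 \left(Y \left(-2 + Y y\right) y + Y\right) = 5 \left(Y y \left(-2 + Y y\right) + Y\right) = 5 \left(Y + Y y \left(-2 + Y y\right)\right) = 5 Y + 5 Y y \left(-2 + Y y\right)$)
$\left(J{\left(-2,8 \right)} - 4\right) 54 + D = \left(5 \left(-2\right) \left(1 - 16 - 2 \cdot 8^{2}\right) - 4\right) 54 - 21 = \left(5 \left(-2\right) \left(1 - 16 - 128\right) - 4\right) 54 - 21 = \left(5 \left(-2\right) \left(-143\right) - 4\right) 54 - 21 = \left(1430 - 4\right) 54 - 21 = 1426 \cdot 54 - 21 = 77004 - 21 = 76983$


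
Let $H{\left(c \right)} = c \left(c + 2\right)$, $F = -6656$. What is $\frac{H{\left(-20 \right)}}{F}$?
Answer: $- \frac{45}{832} \approx -0.054087$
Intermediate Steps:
$H{\left(c \right)} = c \left(2 + c\right)$
$\frac{H{\left(-20 \right)}}{F} = \frac{\left(-20\right) \left(2 - 20\right)}{-6656} = \left(-20\right) \left(-18\right) \left(- \frac{1}{6656}\right) = 360 \left(- \frac{1}{6656}\right) = - \frac{45}{832}$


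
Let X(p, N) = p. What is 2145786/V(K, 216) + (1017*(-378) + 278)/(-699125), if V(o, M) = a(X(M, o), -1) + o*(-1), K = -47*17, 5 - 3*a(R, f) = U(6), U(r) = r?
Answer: 2250719165179/837551750 ≈ 2687.3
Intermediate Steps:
a(R, f) = -1/3 (a(R, f) = 5/3 - 1/3*6 = 5/3 - 2 = -1/3)
K = -799
V(o, M) = -1/3 - o (V(o, M) = -1/3 + o*(-1) = -1/3 - o)
2145786/V(K, 216) + (1017*(-378) + 278)/(-699125) = 2145786/(-1/3 - 1*(-799)) + (1017*(-378) + 278)/(-699125) = 2145786/(-1/3 + 799) + (-384426 + 278)*(-1/699125) = 2145786/(2396/3) - 384148*(-1/699125) = 2145786*(3/2396) + 384148/699125 = 3218679/1198 + 384148/699125 = 2250719165179/837551750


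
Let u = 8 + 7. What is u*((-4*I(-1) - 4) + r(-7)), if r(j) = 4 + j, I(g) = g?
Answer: -45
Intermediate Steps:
u = 15
u*((-4*I(-1) - 4) + r(-7)) = 15*((-4*(-1) - 4) + (4 - 7)) = 15*((4 - 4) - 3) = 15*(0 - 3) = 15*(-3) = -45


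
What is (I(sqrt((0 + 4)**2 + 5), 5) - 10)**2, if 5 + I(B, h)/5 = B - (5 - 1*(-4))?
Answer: 6925 - 800*sqrt(21) ≈ 3258.9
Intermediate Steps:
I(B, h) = -70 + 5*B (I(B, h) = -25 + 5*(B - (5 - 1*(-4))) = -25 + 5*(B - (5 + 4)) = -25 + 5*(B - 1*9) = -25 + 5*(B - 9) = -25 + 5*(-9 + B) = -25 + (-45 + 5*B) = -70 + 5*B)
(I(sqrt((0 + 4)**2 + 5), 5) - 10)**2 = ((-70 + 5*sqrt((0 + 4)**2 + 5)) - 10)**2 = ((-70 + 5*sqrt(4**2 + 5)) - 10)**2 = ((-70 + 5*sqrt(16 + 5)) - 10)**2 = ((-70 + 5*sqrt(21)) - 10)**2 = (-80 + 5*sqrt(21))**2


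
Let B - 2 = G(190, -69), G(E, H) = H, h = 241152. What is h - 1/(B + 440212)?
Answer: 106141847039/440145 ≈ 2.4115e+5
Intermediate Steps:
B = -67 (B = 2 - 69 = -67)
h - 1/(B + 440212) = 241152 - 1/(-67 + 440212) = 241152 - 1/440145 = 106141847039/440145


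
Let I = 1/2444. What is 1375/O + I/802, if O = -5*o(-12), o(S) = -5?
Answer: 107804841/1960088 ≈ 55.000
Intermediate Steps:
I = 1/2444 ≈ 0.00040917
O = 25 (O = -5*(-5) = 25)
1375/O + I/802 = 1375/25 + (1/2444)/802 = 1375*(1/25) + (1/2444)*(1/802) = 55 + 1/1960088 = 107804841/1960088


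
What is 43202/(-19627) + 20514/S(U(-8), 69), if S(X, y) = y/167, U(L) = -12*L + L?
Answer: 22411980496/451421 ≈ 49648.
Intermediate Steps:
U(L) = -11*L
S(X, y) = y/167 (S(X, y) = y*(1/167) = y/167)
43202/(-19627) + 20514/S(U(-8), 69) = 43202/(-19627) + 20514/(((1/167)*69)) = 43202*(-1/19627) + 20514/(69/167) = -43202/19627 + 20514*(167/69) = -43202/19627 + 1141946/23 = 22411980496/451421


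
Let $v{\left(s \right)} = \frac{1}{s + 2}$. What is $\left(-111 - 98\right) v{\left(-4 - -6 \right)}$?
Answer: $- \frac{209}{4} \approx -52.25$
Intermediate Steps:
$v{\left(s \right)} = \frac{1}{2 + s}$
$\left(-111 - 98\right) v{\left(-4 - -6 \right)} = \frac{-111 - 98}{2 - -2} = - \frac{209}{2 + \left(-4 + 6\right)} = - \frac{209}{2 + 2} = - \frac{209}{4}$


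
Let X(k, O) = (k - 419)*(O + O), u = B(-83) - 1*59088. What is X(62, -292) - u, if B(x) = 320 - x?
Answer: 267173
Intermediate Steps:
u = -58685 (u = (320 - 1*(-83)) - 1*59088 = (320 + 83) - 59088 = 403 - 59088 = -58685)
X(k, O) = 2*O*(-419 + k) (X(k, O) = (-419 + k)*(2*O) = 2*O*(-419 + k))
X(62, -292) - u = 2*(-292)*(-419 + 62) - 1*(-58685) = 2*(-292)*(-357) + 58685 = 208488 + 58685 = 267173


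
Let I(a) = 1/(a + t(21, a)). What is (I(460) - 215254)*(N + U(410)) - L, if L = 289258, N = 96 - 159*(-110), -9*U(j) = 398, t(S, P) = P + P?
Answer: -11725185080501/3105 ≈ -3.7762e+9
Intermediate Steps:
t(S, P) = 2*P
I(a) = 1/(3*a) (I(a) = 1/(a + 2*a) = 1/(3*a))
U(j) = -398/9 (U(j) = -⅑*398 = -398/9)
N = 17586 (N = 96 + 17490 = 17586)
(I(460) - 215254)*(N + U(410)) - L = ((⅓)/460 - 215254)*(17586 - 398/9) - 1*289258 = ((⅓)*(1/460) - 215254)*(157876/9) - 289258 = (1/1380 - 215254)*(157876/9) - 289258 = -297050519/1380*157876/9 - 289258 = -11724286934411/3105 - 289258 = -11725185080501/3105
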